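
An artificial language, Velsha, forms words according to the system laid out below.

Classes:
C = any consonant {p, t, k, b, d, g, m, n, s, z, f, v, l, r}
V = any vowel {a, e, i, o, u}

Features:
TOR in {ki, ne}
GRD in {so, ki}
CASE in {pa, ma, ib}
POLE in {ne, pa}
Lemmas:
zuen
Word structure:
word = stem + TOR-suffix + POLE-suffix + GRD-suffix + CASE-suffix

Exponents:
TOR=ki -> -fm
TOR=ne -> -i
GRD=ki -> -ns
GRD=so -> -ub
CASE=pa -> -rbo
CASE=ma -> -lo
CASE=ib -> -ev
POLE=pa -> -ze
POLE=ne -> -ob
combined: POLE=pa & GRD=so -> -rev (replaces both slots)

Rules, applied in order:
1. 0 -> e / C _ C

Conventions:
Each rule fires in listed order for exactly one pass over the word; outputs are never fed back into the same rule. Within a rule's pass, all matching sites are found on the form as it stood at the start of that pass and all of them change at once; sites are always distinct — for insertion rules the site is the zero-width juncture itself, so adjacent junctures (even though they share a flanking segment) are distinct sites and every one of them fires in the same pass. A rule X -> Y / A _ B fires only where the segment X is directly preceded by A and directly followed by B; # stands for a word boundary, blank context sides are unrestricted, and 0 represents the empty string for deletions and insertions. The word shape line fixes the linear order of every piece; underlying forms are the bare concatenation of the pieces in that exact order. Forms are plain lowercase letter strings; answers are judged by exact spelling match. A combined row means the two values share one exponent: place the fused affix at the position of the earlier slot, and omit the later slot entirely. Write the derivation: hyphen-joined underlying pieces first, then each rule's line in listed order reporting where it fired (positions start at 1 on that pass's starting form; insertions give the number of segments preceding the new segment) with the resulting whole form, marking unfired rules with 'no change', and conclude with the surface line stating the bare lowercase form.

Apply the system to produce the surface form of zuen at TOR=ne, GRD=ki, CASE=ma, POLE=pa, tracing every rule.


underlying: zuen-i-ze-ns-lo
1. 0 -> e / C _ C: inserts after position(s) 8, 9: zuenizeneselo
surface: zuenizeneselo


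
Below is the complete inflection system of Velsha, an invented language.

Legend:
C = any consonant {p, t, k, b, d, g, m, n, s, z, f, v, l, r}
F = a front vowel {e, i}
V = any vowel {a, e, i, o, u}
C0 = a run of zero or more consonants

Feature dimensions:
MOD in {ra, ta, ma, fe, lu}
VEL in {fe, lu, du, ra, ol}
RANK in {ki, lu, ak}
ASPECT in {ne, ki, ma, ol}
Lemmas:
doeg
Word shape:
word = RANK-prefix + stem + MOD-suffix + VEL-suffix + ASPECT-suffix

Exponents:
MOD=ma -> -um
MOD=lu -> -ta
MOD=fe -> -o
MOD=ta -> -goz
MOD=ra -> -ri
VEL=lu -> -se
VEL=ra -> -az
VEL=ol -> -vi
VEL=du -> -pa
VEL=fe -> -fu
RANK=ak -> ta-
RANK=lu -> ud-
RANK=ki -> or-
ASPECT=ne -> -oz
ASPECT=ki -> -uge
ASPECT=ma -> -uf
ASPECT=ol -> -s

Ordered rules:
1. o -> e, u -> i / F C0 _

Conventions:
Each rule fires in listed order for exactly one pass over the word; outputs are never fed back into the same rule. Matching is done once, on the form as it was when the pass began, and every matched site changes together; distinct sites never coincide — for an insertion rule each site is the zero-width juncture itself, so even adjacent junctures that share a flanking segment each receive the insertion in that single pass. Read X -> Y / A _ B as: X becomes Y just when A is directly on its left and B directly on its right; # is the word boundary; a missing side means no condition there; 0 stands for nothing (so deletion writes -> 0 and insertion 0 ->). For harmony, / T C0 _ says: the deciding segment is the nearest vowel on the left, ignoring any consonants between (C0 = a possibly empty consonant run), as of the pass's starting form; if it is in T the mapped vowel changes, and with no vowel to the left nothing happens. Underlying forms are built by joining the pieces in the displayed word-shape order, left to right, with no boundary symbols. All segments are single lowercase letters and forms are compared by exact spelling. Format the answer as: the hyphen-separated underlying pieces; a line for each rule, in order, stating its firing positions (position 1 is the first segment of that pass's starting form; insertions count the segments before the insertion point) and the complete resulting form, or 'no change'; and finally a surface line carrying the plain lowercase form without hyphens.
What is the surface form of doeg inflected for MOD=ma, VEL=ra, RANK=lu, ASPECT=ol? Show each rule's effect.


underlying: ud-doeg-um-az-s
1. o -> e, u -> i / F C0 _: fires at position(s) 7: uddoegimazs
surface: uddoegimazs


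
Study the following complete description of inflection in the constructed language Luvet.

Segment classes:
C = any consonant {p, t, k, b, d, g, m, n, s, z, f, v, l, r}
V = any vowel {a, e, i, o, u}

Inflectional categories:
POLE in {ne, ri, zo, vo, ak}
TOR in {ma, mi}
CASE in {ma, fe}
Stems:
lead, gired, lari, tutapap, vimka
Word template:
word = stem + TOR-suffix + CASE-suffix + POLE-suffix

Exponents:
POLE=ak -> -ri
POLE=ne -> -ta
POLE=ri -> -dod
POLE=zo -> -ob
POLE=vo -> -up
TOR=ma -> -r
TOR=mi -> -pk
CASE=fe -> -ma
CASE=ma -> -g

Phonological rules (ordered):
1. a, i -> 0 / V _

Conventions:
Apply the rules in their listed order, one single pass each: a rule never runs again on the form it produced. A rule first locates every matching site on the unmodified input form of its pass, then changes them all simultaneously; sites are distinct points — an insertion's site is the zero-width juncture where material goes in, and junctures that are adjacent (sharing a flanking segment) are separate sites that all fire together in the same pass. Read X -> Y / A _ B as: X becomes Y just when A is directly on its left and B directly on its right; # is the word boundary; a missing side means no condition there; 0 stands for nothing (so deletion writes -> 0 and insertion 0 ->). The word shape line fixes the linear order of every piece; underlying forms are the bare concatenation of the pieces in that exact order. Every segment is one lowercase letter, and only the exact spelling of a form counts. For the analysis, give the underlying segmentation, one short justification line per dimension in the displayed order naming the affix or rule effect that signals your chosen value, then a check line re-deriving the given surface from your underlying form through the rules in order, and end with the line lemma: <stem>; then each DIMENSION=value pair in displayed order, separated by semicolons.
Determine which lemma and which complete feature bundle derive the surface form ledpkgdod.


underlying: lead-pk-g-dod
POLE=ri - signalled by the affix -dod
TOR=mi - signalled by the affix -pk
CASE=ma - signalled by the affix -g
check: leadpkgdod -> ledpkgdod
lemma: lead; POLE=ri; TOR=mi; CASE=ma


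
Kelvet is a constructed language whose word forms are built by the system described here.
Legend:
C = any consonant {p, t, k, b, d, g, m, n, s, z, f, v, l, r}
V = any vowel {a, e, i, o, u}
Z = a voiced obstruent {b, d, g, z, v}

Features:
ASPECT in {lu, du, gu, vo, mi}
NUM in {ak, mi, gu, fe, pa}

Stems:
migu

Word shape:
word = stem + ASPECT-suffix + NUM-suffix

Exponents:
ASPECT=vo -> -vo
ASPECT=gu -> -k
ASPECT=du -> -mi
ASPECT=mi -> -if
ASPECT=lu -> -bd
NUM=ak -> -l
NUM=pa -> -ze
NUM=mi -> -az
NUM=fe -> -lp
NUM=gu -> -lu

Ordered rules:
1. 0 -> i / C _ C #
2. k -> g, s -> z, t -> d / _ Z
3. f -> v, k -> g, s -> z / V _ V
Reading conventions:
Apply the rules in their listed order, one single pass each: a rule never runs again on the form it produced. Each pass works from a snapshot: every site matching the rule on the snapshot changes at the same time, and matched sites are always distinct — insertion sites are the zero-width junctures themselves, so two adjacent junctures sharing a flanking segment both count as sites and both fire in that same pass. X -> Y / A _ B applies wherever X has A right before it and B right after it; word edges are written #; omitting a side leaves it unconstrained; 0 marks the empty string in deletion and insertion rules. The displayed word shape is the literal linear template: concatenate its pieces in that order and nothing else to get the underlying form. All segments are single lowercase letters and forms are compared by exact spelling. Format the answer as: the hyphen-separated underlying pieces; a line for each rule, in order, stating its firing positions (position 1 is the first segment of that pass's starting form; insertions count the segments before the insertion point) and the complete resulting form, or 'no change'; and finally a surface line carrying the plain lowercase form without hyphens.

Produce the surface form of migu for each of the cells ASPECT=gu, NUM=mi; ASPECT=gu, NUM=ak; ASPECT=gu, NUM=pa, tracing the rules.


cell ASPECT=gu, NUM=mi:
underlying: migu-k-az
1. 0 -> i / C _ C #: no change
2. k -> g, s -> z, t -> d / _ Z: no change
3. f -> v, k -> g, s -> z / V _ V: fires at position(s) 5: migugaz
surface: migugaz

cell ASPECT=gu, NUM=ak:
underlying: migu-k-l
1. 0 -> i / C _ C #: inserts after position(s) 5: migukil
2. k -> g, s -> z, t -> d / _ Z: no change
3. f -> v, k -> g, s -> z / V _ V: fires at position(s) 5: migugil
surface: migugil

cell ASPECT=gu, NUM=pa:
underlying: migu-k-ze
1. 0 -> i / C _ C #: no change
2. k -> g, s -> z, t -> d / _ Z: fires at position(s) 5: migugze
3. f -> v, k -> g, s -> z / V _ V: no change
surface: migugze


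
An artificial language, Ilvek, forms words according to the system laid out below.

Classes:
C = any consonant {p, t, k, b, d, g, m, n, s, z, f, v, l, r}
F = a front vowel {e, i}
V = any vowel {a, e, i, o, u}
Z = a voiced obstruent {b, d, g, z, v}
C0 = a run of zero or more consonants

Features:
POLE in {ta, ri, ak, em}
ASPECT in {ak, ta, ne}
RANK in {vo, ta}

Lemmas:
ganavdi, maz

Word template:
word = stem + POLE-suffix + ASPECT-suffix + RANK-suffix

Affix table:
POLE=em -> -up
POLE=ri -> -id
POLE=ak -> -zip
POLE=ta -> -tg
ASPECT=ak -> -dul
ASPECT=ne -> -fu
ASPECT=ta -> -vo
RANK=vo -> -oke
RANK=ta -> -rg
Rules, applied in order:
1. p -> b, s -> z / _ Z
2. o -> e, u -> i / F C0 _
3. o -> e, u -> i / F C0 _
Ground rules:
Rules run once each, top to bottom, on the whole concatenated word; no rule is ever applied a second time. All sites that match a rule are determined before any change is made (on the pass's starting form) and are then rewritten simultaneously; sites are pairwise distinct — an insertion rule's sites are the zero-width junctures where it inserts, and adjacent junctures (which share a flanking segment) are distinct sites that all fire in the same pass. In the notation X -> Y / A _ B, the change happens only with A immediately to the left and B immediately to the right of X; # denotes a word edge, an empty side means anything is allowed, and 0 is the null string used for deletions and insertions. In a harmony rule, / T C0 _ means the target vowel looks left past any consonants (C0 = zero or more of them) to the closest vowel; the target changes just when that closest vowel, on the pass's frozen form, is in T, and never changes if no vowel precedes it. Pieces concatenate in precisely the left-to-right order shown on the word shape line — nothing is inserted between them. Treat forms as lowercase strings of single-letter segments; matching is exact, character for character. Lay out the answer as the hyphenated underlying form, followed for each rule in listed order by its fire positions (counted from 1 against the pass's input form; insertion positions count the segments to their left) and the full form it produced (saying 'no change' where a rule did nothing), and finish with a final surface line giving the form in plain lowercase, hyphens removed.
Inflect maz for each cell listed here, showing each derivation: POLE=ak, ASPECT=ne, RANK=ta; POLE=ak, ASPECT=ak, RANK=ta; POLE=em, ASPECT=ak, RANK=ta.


cell POLE=ak, ASPECT=ne, RANK=ta:
underlying: maz-zip-fu-rg
1. p -> b, s -> z / _ Z: no change
2. o -> e, u -> i / F C0 _: fires at position(s) 8: mazzipfirg
3. o -> e, u -> i / F C0 _: no change
surface: mazzipfirg

cell POLE=ak, ASPECT=ak, RANK=ta:
underlying: maz-zip-dul-rg
1. p -> b, s -> z / _ Z: fires at position(s) 6: mazzibdulrg
2. o -> e, u -> i / F C0 _: fires at position(s) 8: mazzibdilrg
3. o -> e, u -> i / F C0 _: no change
surface: mazzibdilrg

cell POLE=em, ASPECT=ak, RANK=ta:
underlying: maz-up-dul-rg
1. p -> b, s -> z / _ Z: fires at position(s) 5: mazubdulrg
2. o -> e, u -> i / F C0 _: no change
3. o -> e, u -> i / F C0 _: no change
surface: mazubdulrg


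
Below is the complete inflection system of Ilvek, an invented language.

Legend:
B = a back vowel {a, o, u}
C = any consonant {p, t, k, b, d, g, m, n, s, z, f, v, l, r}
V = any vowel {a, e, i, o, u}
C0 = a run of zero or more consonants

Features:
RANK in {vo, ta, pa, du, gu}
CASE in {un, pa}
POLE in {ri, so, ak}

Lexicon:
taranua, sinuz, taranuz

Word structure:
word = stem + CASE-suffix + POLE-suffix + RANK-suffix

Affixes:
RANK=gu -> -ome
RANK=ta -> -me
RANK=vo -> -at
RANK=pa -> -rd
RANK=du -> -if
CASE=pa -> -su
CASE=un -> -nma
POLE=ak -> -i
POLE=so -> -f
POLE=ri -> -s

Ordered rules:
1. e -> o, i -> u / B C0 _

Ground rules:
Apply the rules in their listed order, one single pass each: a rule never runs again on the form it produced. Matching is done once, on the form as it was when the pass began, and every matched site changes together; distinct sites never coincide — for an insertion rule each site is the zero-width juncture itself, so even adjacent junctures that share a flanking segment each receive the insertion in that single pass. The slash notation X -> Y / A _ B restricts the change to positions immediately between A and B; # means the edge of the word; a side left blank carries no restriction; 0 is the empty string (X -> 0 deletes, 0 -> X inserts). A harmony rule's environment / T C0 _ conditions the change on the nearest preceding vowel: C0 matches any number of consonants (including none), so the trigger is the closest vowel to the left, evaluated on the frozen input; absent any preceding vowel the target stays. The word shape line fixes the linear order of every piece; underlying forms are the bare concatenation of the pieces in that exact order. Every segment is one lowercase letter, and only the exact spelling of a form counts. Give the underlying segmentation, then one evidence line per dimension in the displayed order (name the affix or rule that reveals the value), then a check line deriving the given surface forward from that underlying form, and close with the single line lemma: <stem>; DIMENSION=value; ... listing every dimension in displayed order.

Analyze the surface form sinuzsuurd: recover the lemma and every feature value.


underlying: sinuz-su-i-rd
RANK=pa - signalled by the affix -rd
CASE=pa - signalled by the affix -su
POLE=ak - signalled by the affix -i
check: sinuzsuird -> sinuzsuurd
lemma: sinuz; RANK=pa; CASE=pa; POLE=ak


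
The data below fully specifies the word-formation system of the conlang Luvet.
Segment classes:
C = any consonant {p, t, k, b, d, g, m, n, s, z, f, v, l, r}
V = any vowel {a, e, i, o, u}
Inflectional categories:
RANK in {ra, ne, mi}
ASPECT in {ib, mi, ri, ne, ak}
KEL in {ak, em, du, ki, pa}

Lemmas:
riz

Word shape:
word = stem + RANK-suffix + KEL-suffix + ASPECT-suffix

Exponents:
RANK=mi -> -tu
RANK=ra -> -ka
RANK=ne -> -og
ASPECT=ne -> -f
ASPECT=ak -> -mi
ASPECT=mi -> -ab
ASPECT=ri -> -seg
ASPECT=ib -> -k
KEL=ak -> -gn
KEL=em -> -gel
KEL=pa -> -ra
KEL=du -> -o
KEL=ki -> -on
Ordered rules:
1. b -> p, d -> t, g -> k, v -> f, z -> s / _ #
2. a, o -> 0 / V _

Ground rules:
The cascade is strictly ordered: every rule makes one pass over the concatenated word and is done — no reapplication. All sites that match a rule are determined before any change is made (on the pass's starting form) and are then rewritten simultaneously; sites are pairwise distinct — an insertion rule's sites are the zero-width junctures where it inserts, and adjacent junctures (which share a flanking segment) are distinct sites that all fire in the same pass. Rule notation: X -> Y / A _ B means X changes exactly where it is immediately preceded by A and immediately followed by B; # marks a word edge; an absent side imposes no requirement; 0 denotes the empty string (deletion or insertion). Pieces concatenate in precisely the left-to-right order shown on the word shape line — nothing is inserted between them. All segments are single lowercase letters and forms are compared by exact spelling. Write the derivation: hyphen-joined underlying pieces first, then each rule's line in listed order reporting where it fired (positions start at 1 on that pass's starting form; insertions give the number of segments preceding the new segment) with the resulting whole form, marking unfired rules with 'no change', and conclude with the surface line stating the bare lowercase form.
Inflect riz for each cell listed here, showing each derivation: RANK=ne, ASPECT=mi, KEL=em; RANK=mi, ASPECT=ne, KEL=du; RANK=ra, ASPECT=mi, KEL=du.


cell RANK=ne, ASPECT=mi, KEL=em:
underlying: riz-og-gel-ab
1. b -> p, d -> t, g -> k, v -> f, z -> s / _ #: fires at position(s) 10: rizoggelap
2. a, o -> 0 / V _: no change
surface: rizoggelap

cell RANK=mi, ASPECT=ne, KEL=du:
underlying: riz-tu-o-f
1. b -> p, d -> t, g -> k, v -> f, z -> s / _ #: no change
2. a, o -> 0 / V _: fires at position(s) 6: riztuf
surface: riztuf

cell RANK=ra, ASPECT=mi, KEL=du:
underlying: riz-ka-o-ab
1. b -> p, d -> t, g -> k, v -> f, z -> s / _ #: fires at position(s) 8: rizkaoap
2. a, o -> 0 / V _: fires at position(s) 6, 7: rizkap
surface: rizkap


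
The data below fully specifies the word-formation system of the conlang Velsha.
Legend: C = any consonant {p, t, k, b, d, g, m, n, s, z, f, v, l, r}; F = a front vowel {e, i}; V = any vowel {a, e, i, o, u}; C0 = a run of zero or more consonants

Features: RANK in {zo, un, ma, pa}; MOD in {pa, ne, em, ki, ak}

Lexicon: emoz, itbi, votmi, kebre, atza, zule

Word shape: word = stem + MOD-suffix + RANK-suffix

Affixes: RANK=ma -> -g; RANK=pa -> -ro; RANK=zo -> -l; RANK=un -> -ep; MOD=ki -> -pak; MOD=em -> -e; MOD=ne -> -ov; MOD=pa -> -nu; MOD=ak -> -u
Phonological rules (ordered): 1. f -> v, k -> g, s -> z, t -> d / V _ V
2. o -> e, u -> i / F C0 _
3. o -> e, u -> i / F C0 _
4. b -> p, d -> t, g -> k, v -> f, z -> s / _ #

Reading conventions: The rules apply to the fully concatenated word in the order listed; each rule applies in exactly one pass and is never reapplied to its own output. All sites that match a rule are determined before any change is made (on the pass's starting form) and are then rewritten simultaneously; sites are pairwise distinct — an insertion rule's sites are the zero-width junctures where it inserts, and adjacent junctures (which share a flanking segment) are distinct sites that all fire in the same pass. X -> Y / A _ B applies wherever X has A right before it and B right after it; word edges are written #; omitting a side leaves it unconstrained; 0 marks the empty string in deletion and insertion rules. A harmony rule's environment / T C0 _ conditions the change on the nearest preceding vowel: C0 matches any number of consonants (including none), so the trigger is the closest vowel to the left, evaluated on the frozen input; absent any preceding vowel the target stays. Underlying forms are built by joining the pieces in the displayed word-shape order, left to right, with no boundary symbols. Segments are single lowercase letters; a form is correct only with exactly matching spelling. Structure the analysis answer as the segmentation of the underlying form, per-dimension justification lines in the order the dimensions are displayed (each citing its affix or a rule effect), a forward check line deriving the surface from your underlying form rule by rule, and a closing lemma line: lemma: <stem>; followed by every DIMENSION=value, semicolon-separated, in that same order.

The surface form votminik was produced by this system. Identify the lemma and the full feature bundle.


underlying: votmi-nu-g
RANK=ma - signalled by the affix -g
MOD=pa - signalled by the affix -nu
check: votminug -> votminug -> votminig -> votminig -> votminik
lemma: votmi; RANK=ma; MOD=pa


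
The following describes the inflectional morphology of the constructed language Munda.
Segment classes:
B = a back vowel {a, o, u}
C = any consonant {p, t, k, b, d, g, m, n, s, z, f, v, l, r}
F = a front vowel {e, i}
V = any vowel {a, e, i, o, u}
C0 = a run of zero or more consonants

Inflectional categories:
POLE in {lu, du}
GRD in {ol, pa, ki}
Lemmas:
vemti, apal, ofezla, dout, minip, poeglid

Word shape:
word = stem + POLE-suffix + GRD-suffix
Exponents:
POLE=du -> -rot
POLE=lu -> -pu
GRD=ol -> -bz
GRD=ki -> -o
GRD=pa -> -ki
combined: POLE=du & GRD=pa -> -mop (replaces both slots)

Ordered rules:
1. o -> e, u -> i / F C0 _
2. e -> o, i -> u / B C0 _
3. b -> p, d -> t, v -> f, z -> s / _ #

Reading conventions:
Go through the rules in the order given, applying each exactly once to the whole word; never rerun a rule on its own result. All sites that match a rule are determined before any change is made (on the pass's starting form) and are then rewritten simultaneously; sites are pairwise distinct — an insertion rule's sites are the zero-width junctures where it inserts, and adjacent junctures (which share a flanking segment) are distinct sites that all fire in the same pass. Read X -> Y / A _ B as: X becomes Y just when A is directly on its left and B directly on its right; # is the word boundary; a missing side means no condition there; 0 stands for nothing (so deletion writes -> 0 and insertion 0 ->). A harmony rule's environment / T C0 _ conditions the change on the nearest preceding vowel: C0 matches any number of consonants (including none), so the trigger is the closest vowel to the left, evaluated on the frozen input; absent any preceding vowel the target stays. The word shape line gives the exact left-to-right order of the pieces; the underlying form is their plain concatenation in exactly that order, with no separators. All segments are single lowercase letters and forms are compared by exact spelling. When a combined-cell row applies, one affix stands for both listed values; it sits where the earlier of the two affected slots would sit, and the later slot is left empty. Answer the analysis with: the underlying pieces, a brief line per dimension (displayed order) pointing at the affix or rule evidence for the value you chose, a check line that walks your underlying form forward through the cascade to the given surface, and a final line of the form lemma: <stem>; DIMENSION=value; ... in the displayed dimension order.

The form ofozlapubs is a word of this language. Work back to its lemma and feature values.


underlying: ofezla-pu-bz
POLE=lu - signalled by the affix -pu
GRD=ol - signalled by the affix -bz
check: ofezlapubz -> ofezlapubz -> ofozlapubz -> ofozlapubs
lemma: ofezla; POLE=lu; GRD=ol


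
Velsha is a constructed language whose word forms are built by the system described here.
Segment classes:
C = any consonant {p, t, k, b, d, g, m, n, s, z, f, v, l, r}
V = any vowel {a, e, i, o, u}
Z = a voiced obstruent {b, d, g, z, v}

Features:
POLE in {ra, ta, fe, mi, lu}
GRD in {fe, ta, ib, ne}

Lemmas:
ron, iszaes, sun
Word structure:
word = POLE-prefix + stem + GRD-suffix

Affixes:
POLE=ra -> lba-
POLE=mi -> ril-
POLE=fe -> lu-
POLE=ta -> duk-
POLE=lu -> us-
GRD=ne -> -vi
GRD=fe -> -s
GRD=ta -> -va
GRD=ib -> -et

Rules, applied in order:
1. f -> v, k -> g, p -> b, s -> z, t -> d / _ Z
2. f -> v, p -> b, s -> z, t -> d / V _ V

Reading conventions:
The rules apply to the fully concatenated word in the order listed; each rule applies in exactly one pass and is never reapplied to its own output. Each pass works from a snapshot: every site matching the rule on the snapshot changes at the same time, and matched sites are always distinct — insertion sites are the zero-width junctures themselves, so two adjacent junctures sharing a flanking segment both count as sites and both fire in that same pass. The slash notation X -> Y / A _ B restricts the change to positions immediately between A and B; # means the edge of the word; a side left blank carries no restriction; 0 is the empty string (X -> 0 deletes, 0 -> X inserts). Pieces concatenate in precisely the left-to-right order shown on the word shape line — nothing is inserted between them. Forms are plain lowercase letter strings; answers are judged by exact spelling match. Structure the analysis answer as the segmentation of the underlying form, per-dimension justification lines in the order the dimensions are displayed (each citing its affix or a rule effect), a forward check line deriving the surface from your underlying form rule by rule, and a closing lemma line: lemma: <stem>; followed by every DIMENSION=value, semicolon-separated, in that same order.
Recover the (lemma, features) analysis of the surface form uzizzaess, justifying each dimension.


underlying: us-iszaes-s
POLE=lu - signalled by the affix us-
GRD=fe - signalled by the affix -s
check: usiszaess -> usizzaess -> uzizzaess
lemma: iszaes; POLE=lu; GRD=fe


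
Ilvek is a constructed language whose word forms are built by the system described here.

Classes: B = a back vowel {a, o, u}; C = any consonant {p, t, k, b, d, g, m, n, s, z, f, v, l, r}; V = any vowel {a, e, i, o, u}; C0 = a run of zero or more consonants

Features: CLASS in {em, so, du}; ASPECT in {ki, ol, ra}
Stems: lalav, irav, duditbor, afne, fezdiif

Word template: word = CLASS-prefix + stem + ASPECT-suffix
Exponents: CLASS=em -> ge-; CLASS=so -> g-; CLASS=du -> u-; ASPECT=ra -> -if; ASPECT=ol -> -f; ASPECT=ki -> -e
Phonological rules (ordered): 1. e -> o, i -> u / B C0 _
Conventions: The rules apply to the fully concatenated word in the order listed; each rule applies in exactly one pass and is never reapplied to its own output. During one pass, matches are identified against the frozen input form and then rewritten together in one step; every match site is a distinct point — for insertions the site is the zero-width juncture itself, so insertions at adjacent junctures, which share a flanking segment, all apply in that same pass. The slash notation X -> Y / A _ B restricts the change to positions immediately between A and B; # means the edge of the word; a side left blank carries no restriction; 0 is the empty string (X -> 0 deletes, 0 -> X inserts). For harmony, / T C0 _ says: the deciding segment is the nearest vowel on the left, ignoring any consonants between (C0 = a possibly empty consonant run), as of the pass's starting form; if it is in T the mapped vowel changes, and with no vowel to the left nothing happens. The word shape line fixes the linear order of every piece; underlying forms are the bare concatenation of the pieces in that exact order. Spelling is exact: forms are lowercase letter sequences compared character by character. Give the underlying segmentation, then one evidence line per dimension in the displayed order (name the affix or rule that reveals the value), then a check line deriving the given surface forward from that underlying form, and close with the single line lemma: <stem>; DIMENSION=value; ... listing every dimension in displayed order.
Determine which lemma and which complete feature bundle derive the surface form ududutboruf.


underlying: u-duditbor-if
CLASS=du - signalled by the affix u-
ASPECT=ra - signalled by the affix -if
check: ududitborif -> ududutboruf
lemma: duditbor; CLASS=du; ASPECT=ra


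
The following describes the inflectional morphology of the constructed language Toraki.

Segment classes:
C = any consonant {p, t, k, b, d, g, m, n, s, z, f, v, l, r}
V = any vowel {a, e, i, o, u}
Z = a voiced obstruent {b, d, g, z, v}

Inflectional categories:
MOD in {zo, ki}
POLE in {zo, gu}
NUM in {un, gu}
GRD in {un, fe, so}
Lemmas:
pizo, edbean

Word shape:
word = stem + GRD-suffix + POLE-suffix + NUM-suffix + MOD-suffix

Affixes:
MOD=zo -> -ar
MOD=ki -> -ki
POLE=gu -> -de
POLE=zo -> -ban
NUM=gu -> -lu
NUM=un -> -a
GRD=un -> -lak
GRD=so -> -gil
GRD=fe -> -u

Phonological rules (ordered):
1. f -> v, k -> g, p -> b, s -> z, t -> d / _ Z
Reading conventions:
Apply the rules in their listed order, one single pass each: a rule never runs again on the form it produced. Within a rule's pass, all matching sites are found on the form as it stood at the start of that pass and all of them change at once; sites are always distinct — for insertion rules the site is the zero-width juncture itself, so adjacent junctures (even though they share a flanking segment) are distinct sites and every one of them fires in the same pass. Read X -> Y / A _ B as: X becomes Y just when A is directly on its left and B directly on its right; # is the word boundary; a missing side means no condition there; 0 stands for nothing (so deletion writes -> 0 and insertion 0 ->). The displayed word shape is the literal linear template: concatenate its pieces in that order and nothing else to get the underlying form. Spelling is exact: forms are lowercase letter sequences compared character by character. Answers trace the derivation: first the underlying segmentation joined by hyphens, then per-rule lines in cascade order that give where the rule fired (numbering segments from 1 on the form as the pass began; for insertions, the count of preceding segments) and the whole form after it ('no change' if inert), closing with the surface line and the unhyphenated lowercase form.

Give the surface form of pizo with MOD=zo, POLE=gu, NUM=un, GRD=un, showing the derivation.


underlying: pizo-lak-de-a-ar
1. f -> v, k -> g, p -> b, s -> z, t -> d / _ Z: fires at position(s) 7: pizolagdeaar
surface: pizolagdeaar


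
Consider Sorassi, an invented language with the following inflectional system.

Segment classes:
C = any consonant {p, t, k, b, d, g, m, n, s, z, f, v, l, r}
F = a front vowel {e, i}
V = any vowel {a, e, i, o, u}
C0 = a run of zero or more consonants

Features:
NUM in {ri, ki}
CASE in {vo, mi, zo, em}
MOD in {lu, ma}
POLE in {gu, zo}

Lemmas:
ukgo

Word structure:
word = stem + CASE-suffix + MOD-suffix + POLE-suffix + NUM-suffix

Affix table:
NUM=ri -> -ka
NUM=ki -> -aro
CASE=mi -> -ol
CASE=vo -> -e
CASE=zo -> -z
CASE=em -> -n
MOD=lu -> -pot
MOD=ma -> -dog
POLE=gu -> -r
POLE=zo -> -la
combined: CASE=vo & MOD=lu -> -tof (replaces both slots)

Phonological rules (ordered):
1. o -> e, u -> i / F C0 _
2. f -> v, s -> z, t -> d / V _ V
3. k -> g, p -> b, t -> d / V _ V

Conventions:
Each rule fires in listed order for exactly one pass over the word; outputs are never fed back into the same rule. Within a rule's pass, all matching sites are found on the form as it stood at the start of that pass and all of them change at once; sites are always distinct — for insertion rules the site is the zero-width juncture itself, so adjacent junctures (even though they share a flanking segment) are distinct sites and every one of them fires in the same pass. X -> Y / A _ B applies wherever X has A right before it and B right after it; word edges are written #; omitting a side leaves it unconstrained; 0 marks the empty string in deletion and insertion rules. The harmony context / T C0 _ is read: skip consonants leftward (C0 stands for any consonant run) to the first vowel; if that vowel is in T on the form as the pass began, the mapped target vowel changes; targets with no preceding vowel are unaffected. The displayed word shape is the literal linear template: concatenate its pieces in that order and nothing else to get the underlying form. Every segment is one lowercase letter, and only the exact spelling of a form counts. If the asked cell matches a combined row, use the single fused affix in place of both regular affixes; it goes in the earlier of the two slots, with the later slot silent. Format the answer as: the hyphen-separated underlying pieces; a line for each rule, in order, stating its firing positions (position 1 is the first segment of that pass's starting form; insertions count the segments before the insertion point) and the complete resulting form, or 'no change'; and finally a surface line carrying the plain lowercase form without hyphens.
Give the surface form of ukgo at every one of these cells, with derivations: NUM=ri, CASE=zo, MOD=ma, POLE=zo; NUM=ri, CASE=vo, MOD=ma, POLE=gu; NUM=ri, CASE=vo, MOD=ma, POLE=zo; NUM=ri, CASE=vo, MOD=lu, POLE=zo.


cell NUM=ri, CASE=zo, MOD=ma, POLE=zo:
underlying: ukgo-z-dog-la-ka
1. o -> e, u -> i / F C0 _: no change
2. f -> v, s -> z, t -> d / V _ V: no change
3. k -> g, p -> b, t -> d / V _ V: fires at position(s) 11: ukgozdoglaga
surface: ukgozdoglaga

cell NUM=ri, CASE=vo, MOD=ma, POLE=gu:
underlying: ukgo-e-dog-r-ka
1. o -> e, u -> i / F C0 _: fires at position(s) 7: ukgoedegrka
2. f -> v, s -> z, t -> d / V _ V: no change
3. k -> g, p -> b, t -> d / V _ V: no change
surface: ukgoedegrka

cell NUM=ri, CASE=vo, MOD=ma, POLE=zo:
underlying: ukgo-e-dog-la-ka
1. o -> e, u -> i / F C0 _: fires at position(s) 7: ukgoedeglaka
2. f -> v, s -> z, t -> d / V _ V: no change
3. k -> g, p -> b, t -> d / V _ V: fires at position(s) 11: ukgoedeglaga
surface: ukgoedeglaga

cell NUM=ri, CASE=vo, MOD=lu, POLE=zo:
underlying: ukgo-tof-la-ka
1. o -> e, u -> i / F C0 _: no change
2. f -> v, s -> z, t -> d / V _ V: fires at position(s) 5: ukgodoflaka
3. k -> g, p -> b, t -> d / V _ V: fires at position(s) 10: ukgodoflaga
surface: ukgodoflaga


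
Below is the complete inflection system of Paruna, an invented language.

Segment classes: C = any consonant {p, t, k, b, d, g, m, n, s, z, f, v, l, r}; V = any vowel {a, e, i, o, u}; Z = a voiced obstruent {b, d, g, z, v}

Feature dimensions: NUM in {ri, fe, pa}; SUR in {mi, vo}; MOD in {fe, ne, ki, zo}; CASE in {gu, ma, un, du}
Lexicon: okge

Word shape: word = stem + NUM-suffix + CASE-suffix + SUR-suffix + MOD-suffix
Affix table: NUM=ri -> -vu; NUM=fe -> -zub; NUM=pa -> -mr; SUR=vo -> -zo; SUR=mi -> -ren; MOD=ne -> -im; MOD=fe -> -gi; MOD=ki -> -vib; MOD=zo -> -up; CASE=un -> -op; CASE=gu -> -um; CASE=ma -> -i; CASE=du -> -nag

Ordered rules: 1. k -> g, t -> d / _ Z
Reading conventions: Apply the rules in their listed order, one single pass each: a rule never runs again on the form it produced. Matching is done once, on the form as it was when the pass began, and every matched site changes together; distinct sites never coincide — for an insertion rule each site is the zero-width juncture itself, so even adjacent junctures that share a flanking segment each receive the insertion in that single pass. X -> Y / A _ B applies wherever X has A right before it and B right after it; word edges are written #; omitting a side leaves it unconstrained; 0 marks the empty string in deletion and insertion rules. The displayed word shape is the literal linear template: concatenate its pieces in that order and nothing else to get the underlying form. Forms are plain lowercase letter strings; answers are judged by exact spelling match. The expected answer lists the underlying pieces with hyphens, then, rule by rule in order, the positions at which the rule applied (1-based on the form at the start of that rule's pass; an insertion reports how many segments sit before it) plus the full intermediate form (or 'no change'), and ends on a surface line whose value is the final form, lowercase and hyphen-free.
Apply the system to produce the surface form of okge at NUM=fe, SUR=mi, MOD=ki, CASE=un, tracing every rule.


underlying: okge-zub-op-ren-vib
1. k -> g, t -> d / _ Z: fires at position(s) 2: oggezuboprenvib
surface: oggezuboprenvib


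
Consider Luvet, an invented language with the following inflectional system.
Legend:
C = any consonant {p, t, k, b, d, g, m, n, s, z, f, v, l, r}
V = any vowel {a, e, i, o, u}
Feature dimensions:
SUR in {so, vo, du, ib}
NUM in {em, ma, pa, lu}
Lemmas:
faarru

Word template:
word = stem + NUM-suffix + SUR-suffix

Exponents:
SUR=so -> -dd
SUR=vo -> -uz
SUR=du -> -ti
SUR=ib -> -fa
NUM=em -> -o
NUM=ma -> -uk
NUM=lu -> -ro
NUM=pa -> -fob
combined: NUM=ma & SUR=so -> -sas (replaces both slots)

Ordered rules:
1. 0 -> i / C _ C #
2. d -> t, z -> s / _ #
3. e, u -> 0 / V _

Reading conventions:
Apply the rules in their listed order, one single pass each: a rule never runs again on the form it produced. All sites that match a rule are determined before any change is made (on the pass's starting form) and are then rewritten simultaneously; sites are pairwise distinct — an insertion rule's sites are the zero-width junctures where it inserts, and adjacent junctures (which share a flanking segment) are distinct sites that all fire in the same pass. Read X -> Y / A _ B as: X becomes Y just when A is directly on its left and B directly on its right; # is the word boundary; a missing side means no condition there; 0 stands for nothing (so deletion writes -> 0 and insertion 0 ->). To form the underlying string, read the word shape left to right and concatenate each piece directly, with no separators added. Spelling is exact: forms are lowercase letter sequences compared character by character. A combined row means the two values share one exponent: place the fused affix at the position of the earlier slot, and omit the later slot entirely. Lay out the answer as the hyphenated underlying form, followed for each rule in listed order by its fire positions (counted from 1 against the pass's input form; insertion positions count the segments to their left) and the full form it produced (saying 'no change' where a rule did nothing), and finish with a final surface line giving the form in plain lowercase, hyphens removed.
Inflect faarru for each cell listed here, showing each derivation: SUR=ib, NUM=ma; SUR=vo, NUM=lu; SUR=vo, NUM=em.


cell SUR=ib, NUM=ma:
underlying: faarru-uk-fa
1. 0 -> i / C _ C #: no change
2. d -> t, z -> s / _ #: no change
3. e, u -> 0 / V _: fires at position(s) 7: faarrukfa
surface: faarrukfa

cell SUR=vo, NUM=lu:
underlying: faarru-ro-uz
1. 0 -> i / C _ C #: no change
2. d -> t, z -> s / _ #: fires at position(s) 10: faarrurous
3. e, u -> 0 / V _: fires at position(s) 9: faarruros
surface: faarruros

cell SUR=vo, NUM=em:
underlying: faarru-o-uz
1. 0 -> i / C _ C #: no change
2. d -> t, z -> s / _ #: fires at position(s) 9: faarruous
3. e, u -> 0 / V _: fires at position(s) 8: faarruos
surface: faarruos


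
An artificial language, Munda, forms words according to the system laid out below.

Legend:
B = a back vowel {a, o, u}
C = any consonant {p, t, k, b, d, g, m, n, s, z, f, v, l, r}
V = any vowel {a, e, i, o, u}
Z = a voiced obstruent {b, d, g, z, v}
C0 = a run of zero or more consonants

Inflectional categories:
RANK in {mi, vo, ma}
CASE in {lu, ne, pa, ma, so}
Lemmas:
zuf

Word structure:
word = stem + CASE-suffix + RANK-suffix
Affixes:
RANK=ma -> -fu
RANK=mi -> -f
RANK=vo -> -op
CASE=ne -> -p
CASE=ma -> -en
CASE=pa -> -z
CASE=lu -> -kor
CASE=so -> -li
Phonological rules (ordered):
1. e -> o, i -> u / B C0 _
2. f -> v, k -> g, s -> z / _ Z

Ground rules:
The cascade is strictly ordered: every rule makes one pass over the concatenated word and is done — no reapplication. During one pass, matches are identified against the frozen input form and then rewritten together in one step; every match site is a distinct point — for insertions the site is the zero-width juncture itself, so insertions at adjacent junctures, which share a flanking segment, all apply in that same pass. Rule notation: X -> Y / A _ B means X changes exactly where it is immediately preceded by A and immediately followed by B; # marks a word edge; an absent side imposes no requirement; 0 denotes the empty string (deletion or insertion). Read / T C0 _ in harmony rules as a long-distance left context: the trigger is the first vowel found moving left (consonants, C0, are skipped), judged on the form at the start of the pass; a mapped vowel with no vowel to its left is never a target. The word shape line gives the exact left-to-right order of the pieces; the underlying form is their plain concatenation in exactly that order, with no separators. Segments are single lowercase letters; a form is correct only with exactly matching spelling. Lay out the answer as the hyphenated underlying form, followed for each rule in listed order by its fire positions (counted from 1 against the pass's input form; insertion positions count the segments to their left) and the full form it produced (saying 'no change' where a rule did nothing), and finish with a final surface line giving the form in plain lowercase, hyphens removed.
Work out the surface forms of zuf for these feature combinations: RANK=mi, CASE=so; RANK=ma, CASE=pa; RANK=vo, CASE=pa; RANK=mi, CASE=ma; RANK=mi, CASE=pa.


cell RANK=mi, CASE=so:
underlying: zuf-li-f
1. e -> o, i -> u / B C0 _: fires at position(s) 5: zufluf
2. f -> v, k -> g, s -> z / _ Z: no change
surface: zufluf

cell RANK=ma, CASE=pa:
underlying: zuf-z-fu
1. e -> o, i -> u / B C0 _: no change
2. f -> v, k -> g, s -> z / _ Z: fires at position(s) 3: zuvzfu
surface: zuvzfu

cell RANK=vo, CASE=pa:
underlying: zuf-z-op
1. e -> o, i -> u / B C0 _: no change
2. f -> v, k -> g, s -> z / _ Z: fires at position(s) 3: zuvzop
surface: zuvzop

cell RANK=mi, CASE=ma:
underlying: zuf-en-f
1. e -> o, i -> u / B C0 _: fires at position(s) 4: zufonf
2. f -> v, k -> g, s -> z / _ Z: no change
surface: zufonf

cell RANK=mi, CASE=pa:
underlying: zuf-z-f
1. e -> o, i -> u / B C0 _: no change
2. f -> v, k -> g, s -> z / _ Z: fires at position(s) 3: zuvzf
surface: zuvzf
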